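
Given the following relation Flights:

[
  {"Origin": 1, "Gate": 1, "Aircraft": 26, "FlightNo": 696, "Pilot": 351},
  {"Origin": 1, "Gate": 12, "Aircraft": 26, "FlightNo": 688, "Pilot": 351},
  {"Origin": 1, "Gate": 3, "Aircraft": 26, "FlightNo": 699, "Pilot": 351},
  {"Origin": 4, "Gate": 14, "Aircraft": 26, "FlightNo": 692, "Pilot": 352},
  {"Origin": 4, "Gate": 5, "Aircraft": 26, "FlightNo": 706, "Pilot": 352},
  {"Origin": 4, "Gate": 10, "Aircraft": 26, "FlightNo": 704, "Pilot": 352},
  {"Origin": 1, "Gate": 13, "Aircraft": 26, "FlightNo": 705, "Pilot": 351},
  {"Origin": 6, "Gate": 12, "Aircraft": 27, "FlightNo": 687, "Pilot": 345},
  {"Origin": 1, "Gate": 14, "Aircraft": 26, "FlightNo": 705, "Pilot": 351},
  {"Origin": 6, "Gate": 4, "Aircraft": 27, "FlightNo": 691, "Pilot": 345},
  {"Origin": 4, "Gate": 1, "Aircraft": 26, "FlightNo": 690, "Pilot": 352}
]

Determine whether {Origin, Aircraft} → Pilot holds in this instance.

(Origin=1, Aircraft=26): 5 rows → Pilot = 351, 351, 351, 351, 351 ✓
(Origin=4, Aircraft=26): 4 rows → Pilot = 352, 352, 352, 352 ✓
(Origin=6, Aircraft=27): 2 rows → Pilot = 345, 345 ✓
Every {Origin, Aircraft} value is associated with a single Pilot value, so {Origin, Aircraft} → Pilot holds.

Yes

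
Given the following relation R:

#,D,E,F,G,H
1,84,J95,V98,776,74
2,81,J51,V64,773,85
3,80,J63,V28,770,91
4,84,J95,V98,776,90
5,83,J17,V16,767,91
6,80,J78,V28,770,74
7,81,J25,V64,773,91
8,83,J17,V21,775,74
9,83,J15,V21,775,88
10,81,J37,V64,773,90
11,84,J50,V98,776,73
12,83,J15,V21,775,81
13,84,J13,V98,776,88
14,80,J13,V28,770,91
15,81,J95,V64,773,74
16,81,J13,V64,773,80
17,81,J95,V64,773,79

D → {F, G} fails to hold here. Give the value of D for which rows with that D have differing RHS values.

83

D=84: rows 1, 4, 11, 13 → {F,G} = (V98, 776), (V98, 776), (V98, 776), (V98, 776) ✓
D=81: rows 2, 7, 10, 15, 16, 17 → {F,G} = (V64, 773), (V64, 773), (V64, 773), (V64, 773), (V64, 773), (V64, 773) ✓
D=80: rows 3, 6, 14 → {F,G} = (V28, 770), (V28, 770), (V28, 770) ✓
D=83: rows 5, 8, 9, 12 → {F,G} takes values {(V16, 767), (V21, 775)} — violation
The only D value with inconsistent RHS is D=83.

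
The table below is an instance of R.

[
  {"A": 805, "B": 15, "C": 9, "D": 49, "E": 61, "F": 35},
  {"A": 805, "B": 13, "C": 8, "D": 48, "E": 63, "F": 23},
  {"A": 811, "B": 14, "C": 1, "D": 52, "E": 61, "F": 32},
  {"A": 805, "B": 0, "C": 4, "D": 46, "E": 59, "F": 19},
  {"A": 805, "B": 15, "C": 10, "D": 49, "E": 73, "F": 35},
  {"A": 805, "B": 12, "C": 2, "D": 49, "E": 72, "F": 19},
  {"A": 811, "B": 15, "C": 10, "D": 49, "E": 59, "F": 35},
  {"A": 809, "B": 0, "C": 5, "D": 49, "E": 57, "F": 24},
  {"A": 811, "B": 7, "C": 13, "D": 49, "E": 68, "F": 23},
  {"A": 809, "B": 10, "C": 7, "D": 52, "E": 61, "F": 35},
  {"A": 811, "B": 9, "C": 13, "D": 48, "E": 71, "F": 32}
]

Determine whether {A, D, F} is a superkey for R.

Two distinct rows share (A=805, D=49, F=35), so {A, D, F} does not determine every attribute — not a superkey.

No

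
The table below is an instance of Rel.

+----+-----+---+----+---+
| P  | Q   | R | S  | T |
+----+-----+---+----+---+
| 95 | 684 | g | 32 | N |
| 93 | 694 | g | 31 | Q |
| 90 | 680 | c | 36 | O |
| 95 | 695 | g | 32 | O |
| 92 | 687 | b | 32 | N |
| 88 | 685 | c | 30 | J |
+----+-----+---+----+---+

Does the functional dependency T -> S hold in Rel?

No

T=N: 2 rows → S = 32, 32 ✓
T=Q: 1 row → S = 31 ✓
T=O: 2 rows → S takes values {36, 32} — violation
T=J: 1 row → S = 30 ✓
Two rows agree on T but differ on S, so T -> S does not hold.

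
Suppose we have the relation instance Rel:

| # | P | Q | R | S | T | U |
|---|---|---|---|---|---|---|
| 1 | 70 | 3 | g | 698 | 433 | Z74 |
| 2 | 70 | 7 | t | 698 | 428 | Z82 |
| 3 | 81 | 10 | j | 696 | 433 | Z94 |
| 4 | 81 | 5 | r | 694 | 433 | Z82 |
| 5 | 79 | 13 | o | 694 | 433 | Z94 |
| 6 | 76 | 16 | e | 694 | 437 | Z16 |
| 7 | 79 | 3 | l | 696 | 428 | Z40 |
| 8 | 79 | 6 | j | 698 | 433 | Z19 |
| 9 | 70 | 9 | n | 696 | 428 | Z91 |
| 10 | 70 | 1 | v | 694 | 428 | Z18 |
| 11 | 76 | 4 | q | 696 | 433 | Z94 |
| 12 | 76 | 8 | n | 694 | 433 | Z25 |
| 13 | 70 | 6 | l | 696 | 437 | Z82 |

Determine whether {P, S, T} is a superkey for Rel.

Yes

All 13 rows have distinct {P, S, T} values, so {P, S, T} → (all attributes) holds and {P, S, T} is a superkey.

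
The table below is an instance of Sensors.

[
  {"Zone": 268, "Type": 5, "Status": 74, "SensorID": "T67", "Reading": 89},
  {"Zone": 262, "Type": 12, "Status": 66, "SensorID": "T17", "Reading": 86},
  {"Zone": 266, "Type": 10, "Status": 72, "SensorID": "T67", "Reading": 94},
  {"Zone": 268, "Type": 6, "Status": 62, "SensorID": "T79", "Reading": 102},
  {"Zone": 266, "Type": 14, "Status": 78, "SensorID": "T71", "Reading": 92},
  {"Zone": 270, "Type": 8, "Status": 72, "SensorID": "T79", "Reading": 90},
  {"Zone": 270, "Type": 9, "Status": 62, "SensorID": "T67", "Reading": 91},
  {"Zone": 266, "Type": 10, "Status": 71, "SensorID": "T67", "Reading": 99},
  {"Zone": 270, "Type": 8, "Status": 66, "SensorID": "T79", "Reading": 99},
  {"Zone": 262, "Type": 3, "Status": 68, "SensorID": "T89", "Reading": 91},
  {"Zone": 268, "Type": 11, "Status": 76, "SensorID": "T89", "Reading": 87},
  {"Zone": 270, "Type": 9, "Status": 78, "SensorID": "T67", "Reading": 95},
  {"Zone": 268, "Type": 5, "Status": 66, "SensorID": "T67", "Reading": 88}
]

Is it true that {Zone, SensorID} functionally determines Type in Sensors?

(Zone=268, SensorID=T67): 2 rows → Type = 5, 5 ✓
(Zone=262, SensorID=T17): 1 row → Type = 12 ✓
(Zone=266, SensorID=T67): 2 rows → Type = 10, 10 ✓
(Zone=268, SensorID=T79): 1 row → Type = 6 ✓
(Zone=266, SensorID=T71): 1 row → Type = 14 ✓
(Zone=270, SensorID=T79): 2 rows → Type = 8, 8 ✓
(Zone=270, SensorID=T67): 2 rows → Type = 9, 9 ✓
(Zone=262, SensorID=T89): 1 row → Type = 3 ✓
(Zone=268, SensorID=T89): 1 row → Type = 11 ✓
Every {Zone, SensorID} value is associated with a single Type value, so {Zone, SensorID} -> Type holds.

Yes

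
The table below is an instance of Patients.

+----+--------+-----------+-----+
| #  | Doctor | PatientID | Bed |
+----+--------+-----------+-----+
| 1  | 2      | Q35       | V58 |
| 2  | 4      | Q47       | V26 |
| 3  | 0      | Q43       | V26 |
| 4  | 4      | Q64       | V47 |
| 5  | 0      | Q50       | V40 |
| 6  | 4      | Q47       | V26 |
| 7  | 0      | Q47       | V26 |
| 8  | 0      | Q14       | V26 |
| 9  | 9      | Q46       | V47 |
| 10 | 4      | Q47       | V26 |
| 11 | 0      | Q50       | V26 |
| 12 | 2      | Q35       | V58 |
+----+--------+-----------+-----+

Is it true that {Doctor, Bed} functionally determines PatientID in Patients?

No

(Doctor=2, Bed=V58): rows 1, 12 → PatientID = Q35, Q35 ✓
(Doctor=4, Bed=V26): rows 2, 6, 10 → PatientID = Q47, Q47, Q47 ✓
(Doctor=0, Bed=V26): rows 3, 7, 8, 11 → PatientID takes values {Q43, Q47, Q14, Q50} — violation
(Doctor=4, Bed=V47): row 4 → PatientID = Q64 ✓
(Doctor=0, Bed=V40): row 5 → PatientID = Q50 ✓
(Doctor=9, Bed=V47): row 9 → PatientID = Q46 ✓
Two rows agree on {Doctor, Bed} but differ on PatientID, so {Doctor, Bed} → PatientID does not hold.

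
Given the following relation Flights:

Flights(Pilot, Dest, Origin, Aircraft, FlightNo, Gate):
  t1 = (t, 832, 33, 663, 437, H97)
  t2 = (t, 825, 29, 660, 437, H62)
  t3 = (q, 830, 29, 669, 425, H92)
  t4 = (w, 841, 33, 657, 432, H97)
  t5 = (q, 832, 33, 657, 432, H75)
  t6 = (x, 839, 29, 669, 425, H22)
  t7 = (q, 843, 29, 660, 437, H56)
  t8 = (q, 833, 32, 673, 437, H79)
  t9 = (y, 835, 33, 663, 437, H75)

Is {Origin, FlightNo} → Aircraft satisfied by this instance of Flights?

(Origin=33, FlightNo=437): rows 1, 9 → Aircraft = 663, 663 ✓
(Origin=29, FlightNo=437): rows 2, 7 → Aircraft = 660, 660 ✓
(Origin=29, FlightNo=425): rows 3, 6 → Aircraft = 669, 669 ✓
(Origin=33, FlightNo=432): rows 4, 5 → Aircraft = 657, 657 ✓
(Origin=32, FlightNo=437): row 8 → Aircraft = 673 ✓
Every {Origin, FlightNo} value is associated with a single Aircraft value, so {Origin, FlightNo} → Aircraft holds.

Yes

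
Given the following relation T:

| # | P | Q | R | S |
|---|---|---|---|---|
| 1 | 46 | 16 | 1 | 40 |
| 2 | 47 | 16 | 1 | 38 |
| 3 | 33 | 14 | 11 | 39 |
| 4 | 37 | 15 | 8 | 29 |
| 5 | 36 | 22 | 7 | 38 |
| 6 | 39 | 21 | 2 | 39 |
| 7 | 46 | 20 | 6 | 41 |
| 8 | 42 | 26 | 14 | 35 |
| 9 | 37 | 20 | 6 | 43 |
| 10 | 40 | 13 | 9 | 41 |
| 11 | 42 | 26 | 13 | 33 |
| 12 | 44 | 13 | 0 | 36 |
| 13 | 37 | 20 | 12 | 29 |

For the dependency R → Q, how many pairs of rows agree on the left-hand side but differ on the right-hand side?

R=1: all 2 rows agree on Q — 0 pairs.
R=6: all 2 rows agree on Q — 0 pairs.

0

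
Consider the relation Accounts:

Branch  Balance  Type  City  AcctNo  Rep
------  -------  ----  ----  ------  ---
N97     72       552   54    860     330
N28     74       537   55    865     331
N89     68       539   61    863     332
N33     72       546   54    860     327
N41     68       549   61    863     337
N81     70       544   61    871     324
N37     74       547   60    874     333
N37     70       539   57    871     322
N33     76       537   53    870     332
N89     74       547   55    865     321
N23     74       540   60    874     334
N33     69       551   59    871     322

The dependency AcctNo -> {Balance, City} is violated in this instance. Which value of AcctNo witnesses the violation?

AcctNo=860: 2 rows → {Balance,City} = (72, 54), (72, 54) ✓
AcctNo=865: 2 rows → {Balance,City} = (74, 55), (74, 55) ✓
AcctNo=863: 2 rows → {Balance,City} = (68, 61), (68, 61) ✓
AcctNo=871: 3 rows → {Balance,City} takes values {(70, 61), (70, 57), (69, 59)} — violation
AcctNo=874: 2 rows → {Balance,City} = (74, 60), (74, 60) ✓
AcctNo=870: 1 row → {Balance,City} = (76, 53) ✓
The only AcctNo value with inconsistent RHS is AcctNo=871.

871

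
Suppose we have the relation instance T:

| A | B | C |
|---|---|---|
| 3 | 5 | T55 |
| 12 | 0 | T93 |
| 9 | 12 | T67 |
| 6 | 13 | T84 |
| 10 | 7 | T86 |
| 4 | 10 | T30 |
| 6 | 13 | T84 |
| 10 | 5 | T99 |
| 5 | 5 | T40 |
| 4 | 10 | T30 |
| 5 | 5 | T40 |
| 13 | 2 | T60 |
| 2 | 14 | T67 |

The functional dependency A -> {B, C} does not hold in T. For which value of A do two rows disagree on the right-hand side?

A=3: 1 row → {B,C} = (5, T55) ✓
A=12: 1 row → {B,C} = (0, T93) ✓
A=9: 1 row → {B,C} = (12, T67) ✓
A=6: 2 rows → {B,C} = (13, T84), (13, T84) ✓
A=10: 2 rows → {B,C} takes values {(7, T86), (5, T99)} — violation
A=4: 2 rows → {B,C} = (10, T30), (10, T30) ✓
A=5: 2 rows → {B,C} = (5, T40), (5, T40) ✓
A=13: 1 row → {B,C} = (2, T60) ✓
A=2: 1 row → {B,C} = (14, T67) ✓
The only A value with inconsistent RHS is A=10.

10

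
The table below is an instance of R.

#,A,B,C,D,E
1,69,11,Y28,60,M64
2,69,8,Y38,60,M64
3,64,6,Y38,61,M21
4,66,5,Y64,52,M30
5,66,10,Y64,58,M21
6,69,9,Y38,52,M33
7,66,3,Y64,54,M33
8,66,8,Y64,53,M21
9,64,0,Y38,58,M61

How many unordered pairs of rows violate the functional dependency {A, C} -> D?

(A=69, C=Y38): violating pairs (2,6) — 1 pair.
(A=64, C=Y38): violating pairs (3,9) — 1 pair.
(A=66, C=Y64): violating pairs (4,5), (4,7), (4,8), (5,7), (5,8), (7,8) — 6 pairs.

8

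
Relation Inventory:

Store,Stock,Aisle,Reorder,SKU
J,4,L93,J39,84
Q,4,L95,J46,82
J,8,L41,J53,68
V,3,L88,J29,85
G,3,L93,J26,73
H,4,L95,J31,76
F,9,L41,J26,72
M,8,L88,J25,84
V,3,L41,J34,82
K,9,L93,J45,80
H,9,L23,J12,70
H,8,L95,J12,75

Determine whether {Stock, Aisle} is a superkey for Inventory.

Two distinct rows share (Stock=4, Aisle=L95), so {Stock, Aisle} does not determine every attribute — not a superkey.

No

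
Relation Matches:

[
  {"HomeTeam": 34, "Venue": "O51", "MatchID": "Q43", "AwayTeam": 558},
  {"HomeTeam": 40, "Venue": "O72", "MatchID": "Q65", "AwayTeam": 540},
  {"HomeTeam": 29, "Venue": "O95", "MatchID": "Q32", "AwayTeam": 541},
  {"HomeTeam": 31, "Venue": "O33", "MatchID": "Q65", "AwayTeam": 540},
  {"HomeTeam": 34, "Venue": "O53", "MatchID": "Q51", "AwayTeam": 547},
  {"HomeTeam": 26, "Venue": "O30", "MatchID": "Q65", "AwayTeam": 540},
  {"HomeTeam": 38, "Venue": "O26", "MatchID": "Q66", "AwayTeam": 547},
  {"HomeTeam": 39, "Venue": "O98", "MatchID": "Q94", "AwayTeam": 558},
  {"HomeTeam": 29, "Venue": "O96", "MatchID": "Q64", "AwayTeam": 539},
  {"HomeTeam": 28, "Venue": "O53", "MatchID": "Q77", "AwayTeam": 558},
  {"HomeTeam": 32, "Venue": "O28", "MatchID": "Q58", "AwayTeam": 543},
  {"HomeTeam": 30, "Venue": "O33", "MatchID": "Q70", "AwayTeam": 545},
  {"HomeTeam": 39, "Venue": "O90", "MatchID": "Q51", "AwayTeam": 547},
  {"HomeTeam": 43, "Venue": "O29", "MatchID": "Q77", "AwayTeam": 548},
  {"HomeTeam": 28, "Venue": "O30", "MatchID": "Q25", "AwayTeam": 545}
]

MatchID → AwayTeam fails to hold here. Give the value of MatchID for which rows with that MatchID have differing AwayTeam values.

Q77

MatchID=Q43: 1 row → AwayTeam = 558 ✓
MatchID=Q65: 3 rows → AwayTeam = 540, 540, 540 ✓
MatchID=Q32: 1 row → AwayTeam = 541 ✓
MatchID=Q51: 2 rows → AwayTeam = 547, 547 ✓
MatchID=Q66: 1 row → AwayTeam = 547 ✓
MatchID=Q94: 1 row → AwayTeam = 558 ✓
MatchID=Q64: 1 row → AwayTeam = 539 ✓
MatchID=Q77: 2 rows → AwayTeam takes values {558, 548} — violation
MatchID=Q58: 1 row → AwayTeam = 543 ✓
MatchID=Q70: 1 row → AwayTeam = 545 ✓
MatchID=Q25: 1 row → AwayTeam = 545 ✓
The only MatchID value with inconsistent AwayTeam is MatchID=Q77.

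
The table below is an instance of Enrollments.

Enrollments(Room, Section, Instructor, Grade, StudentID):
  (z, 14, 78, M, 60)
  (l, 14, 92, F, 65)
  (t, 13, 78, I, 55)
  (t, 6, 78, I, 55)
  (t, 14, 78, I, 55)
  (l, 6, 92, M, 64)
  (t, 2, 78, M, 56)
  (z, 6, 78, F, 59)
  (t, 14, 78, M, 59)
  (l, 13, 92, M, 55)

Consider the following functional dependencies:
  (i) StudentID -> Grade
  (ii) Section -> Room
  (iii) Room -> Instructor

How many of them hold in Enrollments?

1

(i) StudentID -> Grade: StudentID=55: 4 rows → Grade takes values {I, M} — violation; StudentID=59: 2 rows → Grade takes values {F, M} — violation — fails.
(ii) Section -> Room: Section=14: 4 rows → Room takes values {z, l, t} — violation; Section=13: 2 rows → Room takes values {t, l} — violation; Section=6: 3 rows → Room takes values {t, l, z} — violation — fails.
(iii) Room -> Instructor: every LHS value maps to a single RHS value — holds.
1 of the 3 dependencies holds.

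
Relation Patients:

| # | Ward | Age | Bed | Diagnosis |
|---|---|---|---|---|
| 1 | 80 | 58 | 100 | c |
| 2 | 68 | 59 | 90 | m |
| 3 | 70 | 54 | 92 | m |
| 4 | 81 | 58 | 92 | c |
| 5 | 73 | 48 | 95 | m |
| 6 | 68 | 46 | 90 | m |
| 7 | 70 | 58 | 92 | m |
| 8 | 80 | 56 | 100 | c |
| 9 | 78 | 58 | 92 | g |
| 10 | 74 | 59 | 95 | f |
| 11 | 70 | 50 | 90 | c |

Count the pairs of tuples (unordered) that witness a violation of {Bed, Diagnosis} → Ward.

0

(Bed=100, Diagnosis=c): all 2 rows agree on Ward — 0 pairs.
(Bed=90, Diagnosis=m): all 2 rows agree on Ward — 0 pairs.
(Bed=92, Diagnosis=m): all 2 rows agree on Ward — 0 pairs.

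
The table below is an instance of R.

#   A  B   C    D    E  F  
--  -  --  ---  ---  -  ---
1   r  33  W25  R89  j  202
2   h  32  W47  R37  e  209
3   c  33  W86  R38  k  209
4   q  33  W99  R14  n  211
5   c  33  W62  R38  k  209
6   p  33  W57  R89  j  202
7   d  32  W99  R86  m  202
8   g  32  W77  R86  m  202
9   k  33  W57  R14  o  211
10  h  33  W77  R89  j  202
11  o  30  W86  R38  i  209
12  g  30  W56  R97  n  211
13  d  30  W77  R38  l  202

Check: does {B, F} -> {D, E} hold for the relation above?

No

(B=33, F=202): rows 1, 6, 10 → {D,E} = (R89, j), (R89, j), (R89, j) ✓
(B=32, F=209): row 2 → {D,E} = (R37, e) ✓
(B=33, F=209): rows 3, 5 → {D,E} = (R38, k), (R38, k) ✓
(B=33, F=211): rows 4, 9 → {D,E} takes values {(R14, n), (R14, o)} — violation
(B=32, F=202): rows 7, 8 → {D,E} = (R86, m), (R86, m) ✓
(B=30, F=209): row 11 → {D,E} = (R38, i) ✓
(B=30, F=211): row 12 → {D,E} = (R97, n) ✓
(B=30, F=202): row 13 → {D,E} = (R38, l) ✓
Two rows agree on {B, F} but differ on {D, E}, so {B, F} -> {D, E} does not hold.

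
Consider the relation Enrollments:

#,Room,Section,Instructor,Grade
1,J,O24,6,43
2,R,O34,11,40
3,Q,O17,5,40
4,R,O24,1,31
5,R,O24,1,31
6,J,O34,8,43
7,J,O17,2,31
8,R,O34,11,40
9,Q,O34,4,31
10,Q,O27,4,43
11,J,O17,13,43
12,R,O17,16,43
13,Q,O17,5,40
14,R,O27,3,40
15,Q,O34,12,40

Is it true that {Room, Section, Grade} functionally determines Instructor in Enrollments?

(Room=J, Section=O24, Grade=43): row 1 → Instructor = 6 ✓
(Room=R, Section=O34, Grade=40): rows 2, 8 → Instructor = 11, 11 ✓
(Room=Q, Section=O17, Grade=40): rows 3, 13 → Instructor = 5, 5 ✓
(Room=R, Section=O24, Grade=31): rows 4, 5 → Instructor = 1, 1 ✓
(Room=J, Section=O34, Grade=43): row 6 → Instructor = 8 ✓
(Room=J, Section=O17, Grade=31): row 7 → Instructor = 2 ✓
(Room=Q, Section=O34, Grade=31): row 9 → Instructor = 4 ✓
(Room=Q, Section=O27, Grade=43): row 10 → Instructor = 4 ✓
(Room=J, Section=O17, Grade=43): row 11 → Instructor = 13 ✓
(Room=R, Section=O17, Grade=43): row 12 → Instructor = 16 ✓
(Room=R, Section=O27, Grade=40): row 14 → Instructor = 3 ✓
(Room=Q, Section=O34, Grade=40): row 15 → Instructor = 12 ✓
Every {Room, Section, Grade} value is associated with a single Instructor value, so {Room, Section, Grade} -> Instructor holds.

Yes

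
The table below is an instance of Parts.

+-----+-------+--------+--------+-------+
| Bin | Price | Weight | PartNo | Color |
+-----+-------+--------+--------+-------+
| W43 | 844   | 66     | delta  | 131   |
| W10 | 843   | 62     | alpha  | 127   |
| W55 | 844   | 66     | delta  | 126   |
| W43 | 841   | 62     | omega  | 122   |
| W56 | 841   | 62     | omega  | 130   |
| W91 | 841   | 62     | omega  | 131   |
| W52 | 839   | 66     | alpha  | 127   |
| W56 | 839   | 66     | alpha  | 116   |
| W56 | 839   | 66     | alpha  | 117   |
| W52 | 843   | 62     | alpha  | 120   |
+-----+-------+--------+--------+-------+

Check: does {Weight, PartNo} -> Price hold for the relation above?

Yes

(Weight=66, PartNo=delta): 2 rows → Price = 844, 844 ✓
(Weight=62, PartNo=alpha): 2 rows → Price = 843, 843 ✓
(Weight=62, PartNo=omega): 3 rows → Price = 841, 841, 841 ✓
(Weight=66, PartNo=alpha): 3 rows → Price = 839, 839, 839 ✓
Every {Weight, PartNo} value is associated with a single Price value, so {Weight, PartNo} -> Price holds.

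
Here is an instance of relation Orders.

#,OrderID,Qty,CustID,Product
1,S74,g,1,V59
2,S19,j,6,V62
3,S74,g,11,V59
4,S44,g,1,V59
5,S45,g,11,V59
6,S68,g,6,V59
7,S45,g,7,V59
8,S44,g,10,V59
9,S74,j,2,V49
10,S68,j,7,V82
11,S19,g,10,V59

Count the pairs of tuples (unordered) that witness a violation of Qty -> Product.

3

Qty=g: all 8 rows agree on Product — 0 pairs.
Qty=j: violating pairs (2,9), (2,10), (9,10) — 3 pairs.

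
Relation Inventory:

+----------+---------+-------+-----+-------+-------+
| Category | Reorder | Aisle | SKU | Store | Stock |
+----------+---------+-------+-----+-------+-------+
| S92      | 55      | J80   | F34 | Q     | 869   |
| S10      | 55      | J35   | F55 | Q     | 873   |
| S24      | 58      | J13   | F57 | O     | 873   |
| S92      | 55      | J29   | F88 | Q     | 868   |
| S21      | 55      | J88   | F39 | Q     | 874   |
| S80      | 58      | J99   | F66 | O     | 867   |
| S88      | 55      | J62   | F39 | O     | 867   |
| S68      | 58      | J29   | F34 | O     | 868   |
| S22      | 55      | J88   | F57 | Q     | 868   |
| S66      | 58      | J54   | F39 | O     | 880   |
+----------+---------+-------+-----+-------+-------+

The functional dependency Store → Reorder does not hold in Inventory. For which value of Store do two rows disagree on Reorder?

Store=Q: 5 rows → Reorder = 55, 55, 55, 55, 55 ✓
Store=O: 5 rows → Reorder takes values {58, 55} — violation
The only Store value with inconsistent Reorder is Store=O.

O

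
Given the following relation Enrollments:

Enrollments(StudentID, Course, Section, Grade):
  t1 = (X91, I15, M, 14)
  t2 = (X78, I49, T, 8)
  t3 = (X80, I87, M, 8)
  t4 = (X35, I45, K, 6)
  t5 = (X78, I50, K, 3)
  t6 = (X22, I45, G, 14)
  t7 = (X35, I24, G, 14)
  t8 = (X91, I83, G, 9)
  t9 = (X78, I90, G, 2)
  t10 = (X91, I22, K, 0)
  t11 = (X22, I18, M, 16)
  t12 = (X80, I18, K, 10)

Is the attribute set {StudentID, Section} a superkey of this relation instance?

Yes

All 12 rows have distinct {StudentID, Section} values, so {StudentID, Section} → (all attributes) holds and {StudentID, Section} is a superkey.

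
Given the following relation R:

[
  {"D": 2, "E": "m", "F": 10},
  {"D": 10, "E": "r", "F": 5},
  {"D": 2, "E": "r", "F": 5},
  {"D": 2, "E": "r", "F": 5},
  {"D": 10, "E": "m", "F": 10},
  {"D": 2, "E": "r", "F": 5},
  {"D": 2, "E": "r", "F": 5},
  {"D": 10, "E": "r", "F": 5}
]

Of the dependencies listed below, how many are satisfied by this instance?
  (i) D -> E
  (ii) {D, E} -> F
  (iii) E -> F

2

(i) D -> E: D=2: 5 rows → E takes values {m, r} — violation; D=10: 3 rows → E takes values {r, m} — violation — fails.
(ii) {D, E} -> F: every LHS value maps to a single RHS value — holds.
(iii) E -> F: every LHS value maps to a single RHS value — holds.
2 of the 3 dependencies hold.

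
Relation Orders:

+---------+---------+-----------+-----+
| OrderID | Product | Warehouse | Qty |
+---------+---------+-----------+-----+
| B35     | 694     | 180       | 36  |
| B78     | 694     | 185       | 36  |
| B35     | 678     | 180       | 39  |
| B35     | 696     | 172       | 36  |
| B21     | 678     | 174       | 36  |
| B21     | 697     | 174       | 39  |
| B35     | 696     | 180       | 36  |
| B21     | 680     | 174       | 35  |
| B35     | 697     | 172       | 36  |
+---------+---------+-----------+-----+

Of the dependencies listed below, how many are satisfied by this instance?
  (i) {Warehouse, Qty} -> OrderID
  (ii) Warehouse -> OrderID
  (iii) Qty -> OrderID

(i) {Warehouse, Qty} -> OrderID: every LHS value maps to a single RHS value — holds.
(ii) Warehouse -> OrderID: every LHS value maps to a single RHS value — holds.
(iii) Qty -> OrderID: Qty=36: 6 rows → OrderID takes values {B35, B78, B21} — violation; Qty=39: 2 rows → OrderID takes values {B35, B21} — violation — fails.
2 of the 3 dependencies hold.

2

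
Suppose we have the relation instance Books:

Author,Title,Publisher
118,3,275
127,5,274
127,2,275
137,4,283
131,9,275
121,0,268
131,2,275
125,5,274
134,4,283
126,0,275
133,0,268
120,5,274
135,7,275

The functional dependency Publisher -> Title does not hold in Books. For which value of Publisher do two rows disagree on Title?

275

Publisher=275: 6 rows → Title takes values {3, 2, 9, 0, 7} — violation
Publisher=274: 3 rows → Title = 5, 5, 5 ✓
Publisher=283: 2 rows → Title = 4, 4 ✓
Publisher=268: 2 rows → Title = 0, 0 ✓
The only Publisher value with inconsistent Title is Publisher=275.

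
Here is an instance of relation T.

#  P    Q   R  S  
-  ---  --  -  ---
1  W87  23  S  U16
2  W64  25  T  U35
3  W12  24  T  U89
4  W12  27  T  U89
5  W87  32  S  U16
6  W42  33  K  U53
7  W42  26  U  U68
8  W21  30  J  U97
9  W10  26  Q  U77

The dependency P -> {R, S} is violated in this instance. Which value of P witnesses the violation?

P=W87: rows 1, 5 → {R,S} = (S, U16), (S, U16) ✓
P=W64: row 2 → {R,S} = (T, U35) ✓
P=W12: rows 3, 4 → {R,S} = (T, U89), (T, U89) ✓
P=W42: rows 6, 7 → {R,S} takes values {(K, U53), (U, U68)} — violation
P=W21: row 8 → {R,S} = (J, U97) ✓
P=W10: row 9 → {R,S} = (Q, U77) ✓
The only P value with inconsistent RHS is P=W42.

W42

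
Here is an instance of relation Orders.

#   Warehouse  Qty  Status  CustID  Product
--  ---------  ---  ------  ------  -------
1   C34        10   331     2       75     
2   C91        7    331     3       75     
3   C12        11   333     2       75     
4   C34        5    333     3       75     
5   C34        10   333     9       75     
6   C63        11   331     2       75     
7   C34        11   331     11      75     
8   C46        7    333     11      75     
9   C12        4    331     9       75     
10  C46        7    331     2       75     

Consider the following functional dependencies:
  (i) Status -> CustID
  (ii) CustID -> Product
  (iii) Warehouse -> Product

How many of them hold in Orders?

(i) Status -> CustID: Status=331: rows 1, 2, 6, 7, 9, 10 → CustID takes values {2, 3, 11, 9} — violation; Status=333: rows 3, 4, 5, 8 → CustID takes values {2, 3, 9, 11} — violation — fails.
(ii) CustID -> Product: every LHS value maps to a single RHS value — holds.
(iii) Warehouse -> Product: every LHS value maps to a single RHS value — holds.
2 of the 3 dependencies hold.

2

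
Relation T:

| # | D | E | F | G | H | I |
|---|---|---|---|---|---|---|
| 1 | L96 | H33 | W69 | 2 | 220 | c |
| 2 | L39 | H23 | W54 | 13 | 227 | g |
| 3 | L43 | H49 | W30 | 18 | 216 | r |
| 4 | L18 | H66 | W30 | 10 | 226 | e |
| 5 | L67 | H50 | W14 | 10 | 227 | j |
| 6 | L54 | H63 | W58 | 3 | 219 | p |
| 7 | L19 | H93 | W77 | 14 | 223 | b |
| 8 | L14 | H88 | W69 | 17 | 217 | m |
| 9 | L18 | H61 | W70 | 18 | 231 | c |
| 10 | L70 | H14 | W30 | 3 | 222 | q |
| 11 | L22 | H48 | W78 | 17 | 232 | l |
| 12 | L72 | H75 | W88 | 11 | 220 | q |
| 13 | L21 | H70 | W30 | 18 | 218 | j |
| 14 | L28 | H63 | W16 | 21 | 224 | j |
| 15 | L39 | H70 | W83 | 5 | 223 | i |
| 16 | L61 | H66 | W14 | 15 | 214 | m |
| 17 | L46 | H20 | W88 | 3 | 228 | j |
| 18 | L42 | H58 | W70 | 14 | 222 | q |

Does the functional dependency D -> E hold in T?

No

D=L96: row 1 → E = H33 ✓
D=L39: rows 2, 15 → E takes values {H23, H70} — violation
D=L43: row 3 → E = H49 ✓
D=L18: rows 4, 9 → E takes values {H66, H61} — violation
D=L67: row 5 → E = H50 ✓
D=L54: row 6 → E = H63 ✓
D=L19: row 7 → E = H93 ✓
D=L14: row 8 → E = H88 ✓
D=L70: row 10 → E = H14 ✓
D=L22: row 11 → E = H48 ✓
D=L72: row 12 → E = H75 ✓
D=L21: row 13 → E = H70 ✓
D=L28: row 14 → E = H63 ✓
D=L61: row 16 → E = H66 ✓
D=L46: row 17 → E = H20 ✓
D=L42: row 18 → E = H58 ✓
Two rows agree on D but differ on E, so D -> E does not hold.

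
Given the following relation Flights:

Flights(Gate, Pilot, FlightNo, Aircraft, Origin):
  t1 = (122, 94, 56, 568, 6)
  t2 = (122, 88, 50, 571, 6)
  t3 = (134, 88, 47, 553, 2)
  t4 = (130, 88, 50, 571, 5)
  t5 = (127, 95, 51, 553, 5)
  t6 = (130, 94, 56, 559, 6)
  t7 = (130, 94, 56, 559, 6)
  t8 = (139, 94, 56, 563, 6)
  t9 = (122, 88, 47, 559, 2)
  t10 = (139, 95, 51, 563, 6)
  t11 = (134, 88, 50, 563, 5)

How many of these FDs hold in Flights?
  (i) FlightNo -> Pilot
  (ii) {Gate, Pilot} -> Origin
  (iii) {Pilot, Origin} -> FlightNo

(i) FlightNo -> Pilot: every LHS value maps to a single RHS value — holds.
(ii) {Gate, Pilot} -> Origin: (Gate=122, Pilot=88): rows 2, 9 → Origin takes values {6, 2} — violation; (Gate=134, Pilot=88): rows 3, 11 → Origin takes values {2, 5} — violation — fails.
(iii) {Pilot, Origin} -> FlightNo: every LHS value maps to a single RHS value — holds.
2 of the 3 dependencies hold.

2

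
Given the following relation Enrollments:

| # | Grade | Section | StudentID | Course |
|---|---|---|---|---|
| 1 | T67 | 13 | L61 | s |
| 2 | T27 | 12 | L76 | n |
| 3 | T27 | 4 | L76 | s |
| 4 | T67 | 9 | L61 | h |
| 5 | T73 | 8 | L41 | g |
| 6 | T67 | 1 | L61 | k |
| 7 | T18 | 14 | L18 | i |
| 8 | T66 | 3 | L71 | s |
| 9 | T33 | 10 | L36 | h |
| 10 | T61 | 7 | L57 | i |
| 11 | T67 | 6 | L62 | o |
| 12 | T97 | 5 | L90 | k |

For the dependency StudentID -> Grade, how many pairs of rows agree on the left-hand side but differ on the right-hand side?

StudentID=L61: all 3 rows agree on Grade — 0 pairs.
StudentID=L76: all 2 rows agree on Grade — 0 pairs.

0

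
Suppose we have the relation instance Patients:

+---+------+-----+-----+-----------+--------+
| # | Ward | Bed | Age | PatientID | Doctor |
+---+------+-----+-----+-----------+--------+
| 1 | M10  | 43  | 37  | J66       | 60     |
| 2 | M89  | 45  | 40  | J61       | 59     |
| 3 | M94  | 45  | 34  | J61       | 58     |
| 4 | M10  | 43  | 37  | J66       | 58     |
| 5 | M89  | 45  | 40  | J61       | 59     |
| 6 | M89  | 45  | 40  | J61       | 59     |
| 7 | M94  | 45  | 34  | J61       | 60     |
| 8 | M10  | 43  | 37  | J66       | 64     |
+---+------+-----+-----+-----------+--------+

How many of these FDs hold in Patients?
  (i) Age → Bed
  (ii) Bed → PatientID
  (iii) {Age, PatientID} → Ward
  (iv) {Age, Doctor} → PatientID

(i) Age → Bed: every LHS value maps to a single RHS value — holds.
(ii) Bed → PatientID: every LHS value maps to a single RHS value — holds.
(iii) {Age, PatientID} → Ward: every LHS value maps to a single RHS value — holds.
(iv) {Age, Doctor} → PatientID: every LHS value maps to a single RHS value — holds.
4 of the 4 dependencies hold.

4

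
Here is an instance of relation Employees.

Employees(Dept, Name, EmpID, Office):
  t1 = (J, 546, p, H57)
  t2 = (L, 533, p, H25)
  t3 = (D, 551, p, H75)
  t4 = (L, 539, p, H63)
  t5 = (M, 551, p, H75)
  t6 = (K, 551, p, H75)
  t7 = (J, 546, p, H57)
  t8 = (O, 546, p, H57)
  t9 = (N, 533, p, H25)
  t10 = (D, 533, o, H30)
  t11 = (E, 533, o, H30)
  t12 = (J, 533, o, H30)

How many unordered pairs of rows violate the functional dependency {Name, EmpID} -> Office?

(Name=546, EmpID=p): all 3 rows agree on Office — 0 pairs.
(Name=533, EmpID=p): all 2 rows agree on Office — 0 pairs.
(Name=551, EmpID=p): all 3 rows agree on Office — 0 pairs.
(Name=533, EmpID=o): all 3 rows agree on Office — 0 pairs.

0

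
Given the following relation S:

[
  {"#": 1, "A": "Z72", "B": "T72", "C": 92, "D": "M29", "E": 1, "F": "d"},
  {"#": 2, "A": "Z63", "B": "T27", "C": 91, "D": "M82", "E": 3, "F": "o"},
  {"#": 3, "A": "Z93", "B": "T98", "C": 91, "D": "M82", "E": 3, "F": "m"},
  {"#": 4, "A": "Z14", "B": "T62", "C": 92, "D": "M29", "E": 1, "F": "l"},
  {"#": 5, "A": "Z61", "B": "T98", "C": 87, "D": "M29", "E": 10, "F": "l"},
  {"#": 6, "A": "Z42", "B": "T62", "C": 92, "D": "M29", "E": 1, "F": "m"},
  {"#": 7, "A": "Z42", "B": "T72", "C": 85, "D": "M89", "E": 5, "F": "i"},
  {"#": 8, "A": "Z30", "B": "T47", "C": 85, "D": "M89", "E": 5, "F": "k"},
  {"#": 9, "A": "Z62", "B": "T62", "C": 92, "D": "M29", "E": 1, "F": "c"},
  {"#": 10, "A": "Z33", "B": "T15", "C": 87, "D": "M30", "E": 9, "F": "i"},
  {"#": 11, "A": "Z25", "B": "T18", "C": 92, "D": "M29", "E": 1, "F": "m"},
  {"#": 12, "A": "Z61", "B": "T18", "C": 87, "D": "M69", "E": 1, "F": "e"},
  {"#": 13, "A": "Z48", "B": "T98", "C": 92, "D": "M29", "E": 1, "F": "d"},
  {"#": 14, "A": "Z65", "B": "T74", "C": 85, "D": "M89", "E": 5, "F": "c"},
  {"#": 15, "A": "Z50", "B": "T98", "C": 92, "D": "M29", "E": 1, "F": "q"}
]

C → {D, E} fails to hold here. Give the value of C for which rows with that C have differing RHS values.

C=92: rows 1, 4, 6, 9, 11, 13, 15 → {D,E} = (M29, 1), (M29, 1), (M29, 1), (M29, 1), (M29, 1), (M29, 1), (M29, 1) ✓
C=91: rows 2, 3 → {D,E} = (M82, 3), (M82, 3) ✓
C=87: rows 5, 10, 12 → {D,E} takes values {(M29, 10), (M30, 9), (M69, 1)} — violation
C=85: rows 7, 8, 14 → {D,E} = (M89, 5), (M89, 5), (M89, 5) ✓
The only C value with inconsistent RHS is C=87.

87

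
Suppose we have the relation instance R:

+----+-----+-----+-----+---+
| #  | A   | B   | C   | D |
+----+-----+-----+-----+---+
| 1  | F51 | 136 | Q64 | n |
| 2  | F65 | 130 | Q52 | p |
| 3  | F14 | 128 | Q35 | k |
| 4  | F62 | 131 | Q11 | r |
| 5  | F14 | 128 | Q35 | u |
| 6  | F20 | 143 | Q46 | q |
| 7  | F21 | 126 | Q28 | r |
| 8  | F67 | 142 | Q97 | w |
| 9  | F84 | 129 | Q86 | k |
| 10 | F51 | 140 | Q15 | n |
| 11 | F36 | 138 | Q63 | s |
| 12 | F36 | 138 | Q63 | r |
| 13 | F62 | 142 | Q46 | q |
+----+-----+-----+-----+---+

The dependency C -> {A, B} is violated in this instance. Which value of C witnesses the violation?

C=Q64: row 1 → {A,B} = (F51, 136) ✓
C=Q52: row 2 → {A,B} = (F65, 130) ✓
C=Q35: rows 3, 5 → {A,B} = (F14, 128), (F14, 128) ✓
C=Q11: row 4 → {A,B} = (F62, 131) ✓
C=Q46: rows 6, 13 → {A,B} takes values {(F20, 143), (F62, 142)} — violation
C=Q28: row 7 → {A,B} = (F21, 126) ✓
C=Q97: row 8 → {A,B} = (F67, 142) ✓
C=Q86: row 9 → {A,B} = (F84, 129) ✓
C=Q15: row 10 → {A,B} = (F51, 140) ✓
C=Q63: rows 11, 12 → {A,B} = (F36, 138), (F36, 138) ✓
The only C value with inconsistent RHS is C=Q46.

Q46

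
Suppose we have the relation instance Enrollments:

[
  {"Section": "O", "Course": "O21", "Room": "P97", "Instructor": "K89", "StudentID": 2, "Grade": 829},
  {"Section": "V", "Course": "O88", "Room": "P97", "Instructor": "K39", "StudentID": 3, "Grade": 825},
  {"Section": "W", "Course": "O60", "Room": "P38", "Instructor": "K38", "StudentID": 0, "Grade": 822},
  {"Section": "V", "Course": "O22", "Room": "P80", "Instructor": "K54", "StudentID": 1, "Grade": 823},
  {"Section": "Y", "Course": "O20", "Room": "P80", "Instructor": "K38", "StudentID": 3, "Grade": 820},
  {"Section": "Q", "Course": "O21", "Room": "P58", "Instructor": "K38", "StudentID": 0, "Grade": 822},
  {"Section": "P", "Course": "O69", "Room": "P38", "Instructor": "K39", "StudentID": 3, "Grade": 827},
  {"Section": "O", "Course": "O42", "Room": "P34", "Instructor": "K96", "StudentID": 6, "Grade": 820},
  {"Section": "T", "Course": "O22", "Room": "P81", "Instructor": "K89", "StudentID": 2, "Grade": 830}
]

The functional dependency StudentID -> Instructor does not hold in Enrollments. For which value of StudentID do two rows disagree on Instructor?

StudentID=2: 2 rows → Instructor = K89, K89 ✓
StudentID=3: 3 rows → Instructor takes values {K39, K38} — violation
StudentID=0: 2 rows → Instructor = K38, K38 ✓
StudentID=1: 1 row → Instructor = K54 ✓
StudentID=6: 1 row → Instructor = K96 ✓
The only StudentID value with inconsistent Instructor is StudentID=3.

3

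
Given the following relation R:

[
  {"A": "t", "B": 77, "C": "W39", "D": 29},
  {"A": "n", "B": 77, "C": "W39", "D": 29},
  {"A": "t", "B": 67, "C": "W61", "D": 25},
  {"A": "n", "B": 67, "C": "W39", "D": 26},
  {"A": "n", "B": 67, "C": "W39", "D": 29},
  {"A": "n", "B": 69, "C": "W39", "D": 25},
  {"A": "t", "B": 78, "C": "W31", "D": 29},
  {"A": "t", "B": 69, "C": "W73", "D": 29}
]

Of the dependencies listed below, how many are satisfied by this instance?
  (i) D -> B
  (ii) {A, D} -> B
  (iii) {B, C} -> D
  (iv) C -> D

(i) D -> B: D=29: 5 rows → B takes values {77, 67, 78, 69} — violation; D=25: 2 rows → B takes values {67, 69} — violation — fails.
(ii) {A, D} -> B: (A=t, D=29): 3 rows → B takes values {77, 78, 69} — violation; (A=n, D=29): 2 rows → B takes values {77, 67} — violation — fails.
(iii) {B, C} -> D: (B=67, C=W39): 2 rows → D takes values {26, 29} — violation — fails.
(iv) C -> D: C=W39: 5 rows → D takes values {29, 26, 25} — violation — fails.
None of the 4 dependencies hold.

0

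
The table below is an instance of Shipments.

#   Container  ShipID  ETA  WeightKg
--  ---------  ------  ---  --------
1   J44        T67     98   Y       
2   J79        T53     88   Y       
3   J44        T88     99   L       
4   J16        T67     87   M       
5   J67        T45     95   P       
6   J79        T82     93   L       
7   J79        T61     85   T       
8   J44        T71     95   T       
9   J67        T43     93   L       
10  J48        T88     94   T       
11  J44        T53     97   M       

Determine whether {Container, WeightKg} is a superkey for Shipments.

Yes

All 11 rows have distinct {Container, WeightKg} values, so {Container, WeightKg} → (all attributes) holds and {Container, WeightKg} is a superkey.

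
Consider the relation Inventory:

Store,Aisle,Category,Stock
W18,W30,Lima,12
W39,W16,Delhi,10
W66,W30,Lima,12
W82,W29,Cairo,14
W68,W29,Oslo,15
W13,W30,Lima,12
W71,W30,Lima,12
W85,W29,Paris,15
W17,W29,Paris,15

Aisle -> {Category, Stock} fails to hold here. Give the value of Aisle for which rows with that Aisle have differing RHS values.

W29

Aisle=W30: 4 rows → {Category,Stock} = (Lima, 12), (Lima, 12), (Lima, 12), (Lima, 12) ✓
Aisle=W16: 1 row → {Category,Stock} = (Delhi, 10) ✓
Aisle=W29: 4 rows → {Category,Stock} takes values {(Cairo, 14), (Oslo, 15), (Paris, 15)} — violation
The only Aisle value with inconsistent RHS is Aisle=W29.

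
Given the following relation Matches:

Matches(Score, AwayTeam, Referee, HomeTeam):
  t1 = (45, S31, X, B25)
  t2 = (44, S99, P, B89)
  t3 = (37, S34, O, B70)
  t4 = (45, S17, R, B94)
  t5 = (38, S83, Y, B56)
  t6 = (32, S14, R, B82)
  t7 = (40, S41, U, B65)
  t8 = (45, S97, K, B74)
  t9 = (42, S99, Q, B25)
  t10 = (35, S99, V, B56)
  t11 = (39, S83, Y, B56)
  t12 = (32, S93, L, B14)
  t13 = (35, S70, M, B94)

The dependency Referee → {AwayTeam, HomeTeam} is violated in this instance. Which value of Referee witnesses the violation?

R

Referee=X: row 1 → {AwayTeam,HomeTeam} = (S31, B25) ✓
Referee=P: row 2 → {AwayTeam,HomeTeam} = (S99, B89) ✓
Referee=O: row 3 → {AwayTeam,HomeTeam} = (S34, B70) ✓
Referee=R: rows 4, 6 → {AwayTeam,HomeTeam} takes values {(S17, B94), (S14, B82)} — violation
Referee=Y: rows 5, 11 → {AwayTeam,HomeTeam} = (S83, B56), (S83, B56) ✓
Referee=U: row 7 → {AwayTeam,HomeTeam} = (S41, B65) ✓
Referee=K: row 8 → {AwayTeam,HomeTeam} = (S97, B74) ✓
Referee=Q: row 9 → {AwayTeam,HomeTeam} = (S99, B25) ✓
Referee=V: row 10 → {AwayTeam,HomeTeam} = (S99, B56) ✓
Referee=L: row 12 → {AwayTeam,HomeTeam} = (S93, B14) ✓
Referee=M: row 13 → {AwayTeam,HomeTeam} = (S70, B94) ✓
The only Referee value with inconsistent RHS is Referee=R.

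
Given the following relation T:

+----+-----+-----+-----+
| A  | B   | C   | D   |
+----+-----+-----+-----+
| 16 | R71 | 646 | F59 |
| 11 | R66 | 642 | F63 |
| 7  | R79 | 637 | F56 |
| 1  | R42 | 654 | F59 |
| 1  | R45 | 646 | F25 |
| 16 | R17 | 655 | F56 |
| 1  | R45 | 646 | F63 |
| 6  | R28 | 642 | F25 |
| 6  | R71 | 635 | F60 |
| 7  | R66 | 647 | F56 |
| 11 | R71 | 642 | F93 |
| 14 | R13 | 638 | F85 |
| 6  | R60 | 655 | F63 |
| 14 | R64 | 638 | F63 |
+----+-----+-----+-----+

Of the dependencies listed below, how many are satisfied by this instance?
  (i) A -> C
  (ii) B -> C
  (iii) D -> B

0

(i) A -> C: A=16: 2 rows → C takes values {646, 655} — violation; A=7: 2 rows → C takes values {637, 647} — violation; A=1: 3 rows → C takes values {654, 646} — violation; A=6: 3 rows → C takes values {642, 635, 655} — violation — fails.
(ii) B -> C: B=R71: 3 rows → C takes values {646, 635, 642} — violation; B=R66: 2 rows → C takes values {642, 647} — violation — fails.
(iii) D -> B: D=F59: 2 rows → B takes values {R71, R42} — violation; D=F63: 4 rows → B takes values {R66, R45, R60, R64} — violation; D=F56: 3 rows → B takes values {R79, R17, R66} — violation; D=F25: 2 rows → B takes values {R45, R28} — violation — fails.
None of the 3 dependencies hold.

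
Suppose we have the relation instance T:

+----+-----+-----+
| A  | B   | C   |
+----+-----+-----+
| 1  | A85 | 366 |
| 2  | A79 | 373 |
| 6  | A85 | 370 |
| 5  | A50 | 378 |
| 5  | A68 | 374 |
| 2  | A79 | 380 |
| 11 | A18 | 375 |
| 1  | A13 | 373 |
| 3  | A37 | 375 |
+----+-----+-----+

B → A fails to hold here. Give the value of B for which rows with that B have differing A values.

B=A85: 2 rows → A takes values {1, 6} — violation
B=A79: 2 rows → A = 2, 2 ✓
B=A50: 1 row → A = 5 ✓
B=A68: 1 row → A = 5 ✓
B=A18: 1 row → A = 11 ✓
B=A13: 1 row → A = 1 ✓
B=A37: 1 row → A = 3 ✓
The only B value with inconsistent A is B=A85.

A85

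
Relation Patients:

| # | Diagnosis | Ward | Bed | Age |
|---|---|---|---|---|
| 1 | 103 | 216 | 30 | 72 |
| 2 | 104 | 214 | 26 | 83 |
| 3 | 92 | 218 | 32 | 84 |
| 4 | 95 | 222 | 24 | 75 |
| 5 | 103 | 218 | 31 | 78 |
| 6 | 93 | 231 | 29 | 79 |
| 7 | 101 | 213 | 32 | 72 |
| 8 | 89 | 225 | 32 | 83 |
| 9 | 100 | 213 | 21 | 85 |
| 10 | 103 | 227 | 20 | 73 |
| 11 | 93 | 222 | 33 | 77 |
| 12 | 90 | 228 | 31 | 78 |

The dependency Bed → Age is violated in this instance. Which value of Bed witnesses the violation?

32

Bed=30: row 1 → Age = 72 ✓
Bed=26: row 2 → Age = 83 ✓
Bed=32: rows 3, 7, 8 → Age takes values {84, 72, 83} — violation
Bed=24: row 4 → Age = 75 ✓
Bed=31: rows 5, 12 → Age = 78, 78 ✓
Bed=29: row 6 → Age = 79 ✓
Bed=21: row 9 → Age = 85 ✓
Bed=20: row 10 → Age = 73 ✓
Bed=33: row 11 → Age = 77 ✓
The only Bed value with inconsistent Age is Bed=32.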